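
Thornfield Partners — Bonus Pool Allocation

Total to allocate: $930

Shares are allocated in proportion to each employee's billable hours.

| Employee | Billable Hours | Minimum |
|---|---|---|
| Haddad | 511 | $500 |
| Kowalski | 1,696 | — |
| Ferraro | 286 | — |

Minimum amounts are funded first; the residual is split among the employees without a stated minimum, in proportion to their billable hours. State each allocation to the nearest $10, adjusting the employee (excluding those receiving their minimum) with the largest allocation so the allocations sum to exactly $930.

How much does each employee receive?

Minimums first: Haddad $500. Residual $430.
Residual split over remaining billable hours 1,982: Kowalski 367.95 → $370; Ferraro 62.05 → $60.

Haddad: $500; Kowalski: $370; Ferraro: $60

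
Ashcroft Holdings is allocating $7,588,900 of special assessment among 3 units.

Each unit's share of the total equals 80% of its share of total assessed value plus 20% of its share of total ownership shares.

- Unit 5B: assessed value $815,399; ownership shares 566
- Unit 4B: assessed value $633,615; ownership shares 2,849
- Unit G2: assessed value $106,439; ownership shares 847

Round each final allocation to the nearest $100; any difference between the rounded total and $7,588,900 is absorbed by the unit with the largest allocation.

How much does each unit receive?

Totals — assessed value 1,555,453, ownership shares 4,262.
Blended shares (80% assessed value + 20% ownership shares): Unit 5B 0.4459; Unit 4B 0.4596; Unit G2 0.0945.
Proportional shares: Unit 5B 3,384,163.76; Unit 4B 3,487,659.08; Unit G2 717,077.17.
Rounded to nearest $100: Unit 5B $3,384,200; Unit 4B $3,487,700; Unit G2 $717,100. Sum = $7,589,000.
Difference $7,588,900 − $7,589,000 = −$100 applied to largest allocation (Unit 4B): Unit 4B becomes $3,487,600.

Unit 5B: $3,384,200 | Unit 4B: $3,487,600 | Unit G2: $717,100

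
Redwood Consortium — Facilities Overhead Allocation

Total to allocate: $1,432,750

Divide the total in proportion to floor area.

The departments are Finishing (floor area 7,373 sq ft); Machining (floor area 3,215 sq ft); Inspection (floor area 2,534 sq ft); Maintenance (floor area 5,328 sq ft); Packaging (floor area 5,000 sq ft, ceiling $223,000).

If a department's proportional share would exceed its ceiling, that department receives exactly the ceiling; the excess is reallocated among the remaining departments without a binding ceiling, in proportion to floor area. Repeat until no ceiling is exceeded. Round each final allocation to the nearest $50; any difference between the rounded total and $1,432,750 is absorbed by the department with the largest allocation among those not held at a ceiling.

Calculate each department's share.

Combined floor area = 23,450.
Proportional shares (ignoring caps): Finishing 450,476.15; Machining 196,430.33; Inspection 154,822.54; Maintenance 325,530.58; Packaging 305,490.41.
Held at cap: Packaging ($223,000); balance $1,209,750 reallocated over remaining floor area 18,450.
Shares after redistribution: Finishing 483,441.02 → $483,450; Machining 210,804.67 → $210,800; Inspection 166,152.11 → $166,150; Maintenance 349,352.20 → $349,350.

Finishing: $483,450 · Machining: $210,800 · Inspection: $166,150 · Maintenance: $349,350 · Packaging: $223,000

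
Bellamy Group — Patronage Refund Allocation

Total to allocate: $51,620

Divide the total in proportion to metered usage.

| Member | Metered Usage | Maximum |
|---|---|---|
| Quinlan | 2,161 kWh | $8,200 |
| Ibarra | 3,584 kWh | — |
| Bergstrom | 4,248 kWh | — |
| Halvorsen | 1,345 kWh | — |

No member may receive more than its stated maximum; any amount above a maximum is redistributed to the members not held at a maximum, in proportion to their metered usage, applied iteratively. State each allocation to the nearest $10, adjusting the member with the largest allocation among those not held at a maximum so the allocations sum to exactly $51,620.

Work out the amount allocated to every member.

Combined metered usage = 11,338.
Proportional shares (ignoring caps): Quinlan 9,838.67; Ibarra 16,317.35; Bergstrom 19,340.43; Halvorsen 6,123.56.
Held at cap: Quinlan ($8,200); balance $43,420 reallocated over remaining metered usage 9,177.
Redistributed shares: Ibarra 16,957.32 → $16,960; Bergstrom 20,098.96 → $20,100; Halvorsen 6,363.72 → $6,360.

Quinlan: $8,200 | Ibarra: $16,960 | Bergstrom: $20,100 | Halvorsen: $6,360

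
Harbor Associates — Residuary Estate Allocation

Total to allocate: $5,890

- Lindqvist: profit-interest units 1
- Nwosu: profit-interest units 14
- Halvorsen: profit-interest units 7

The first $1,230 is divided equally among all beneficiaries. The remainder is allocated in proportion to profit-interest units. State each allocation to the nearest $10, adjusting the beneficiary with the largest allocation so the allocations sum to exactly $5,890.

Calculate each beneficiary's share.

Lindqvist: $620 · Nwosu: $3,380 · Halvorsen: $1,890

$1,230 shared equally gives $410 per beneficiary.
Remainder $4,660 by profit-interest units (total 22): Lindqvist 211.82 → $210; Nwosu 2,965.45 → $2,970; Halvorsen 1,482.73 → $1,480.
Totals: Lindqvist $410 + $210 = $620; Nwosu $410 + $2,970 = $3,380; Halvorsen $410 + $1,480 = $1,890.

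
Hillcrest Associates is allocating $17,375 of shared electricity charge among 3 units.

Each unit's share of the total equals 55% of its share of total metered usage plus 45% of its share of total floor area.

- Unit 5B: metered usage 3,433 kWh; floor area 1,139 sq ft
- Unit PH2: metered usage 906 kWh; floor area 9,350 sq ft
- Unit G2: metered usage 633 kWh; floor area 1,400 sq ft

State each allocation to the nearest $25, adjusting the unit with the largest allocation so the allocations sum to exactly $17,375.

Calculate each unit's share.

Unit 5B: $7,350 | Unit PH2: $7,900 | Unit G2: $2,125

Metered usage total 4,972; floor area total 11,889.
Combined weights (55% metered usage + 45% floor area): Unit 5B 0.4229; Unit PH2 0.4541; Unit G2 0.1230.
Pro-rata amounts: Unit 5B 7,347.33; Unit PH2 7,890.33; Unit G2 2,137.34.
At nearest $25: Unit 5B $7,350; Unit PH2 $7,900; Unit G2 $2,125. Sum = $17,375.
No rounding difference to absorb.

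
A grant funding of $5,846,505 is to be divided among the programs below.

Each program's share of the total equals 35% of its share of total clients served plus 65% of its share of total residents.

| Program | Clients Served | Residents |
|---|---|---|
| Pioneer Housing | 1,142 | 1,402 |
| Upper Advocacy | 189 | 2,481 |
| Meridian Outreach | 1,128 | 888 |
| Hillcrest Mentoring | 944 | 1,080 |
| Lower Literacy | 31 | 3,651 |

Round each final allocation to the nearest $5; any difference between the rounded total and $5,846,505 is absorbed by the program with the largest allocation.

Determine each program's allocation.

Pioneer Housing: $1,241,220; Upper Advocacy: $1,104,875; Meridian Outreach: $1,027,305; Hillcrest Mentoring: $994,455; Lower Literacy: $1,478,650

Totals — clients served 3,434, residents 9,502.
Combined weights (35% clients served + 65% residents): Pioneer Housing 0.2123; Upper Advocacy 0.1890; Meridian Outreach 0.1757; Hillcrest Mentoring 0.1701; Lower Literacy 0.2529.
Pro-rata amounts: Pioneer Housing 1,241,218.86; Upper Advocacy 1,104,873.40; Meridian Outreach 1,027,307.36; Hillcrest Mentoring 994,452.56; Lower Literacy 1,478,652.82.
Rounded to nearest $5: Pioneer Housing $1,241,220; Upper Advocacy $1,104,875; Meridian Outreach $1,027,305; Hillcrest Mentoring $994,455; Lower Literacy $1,478,655. Sum = $5,846,510.
Difference $5,846,505 − $5,846,510 = −$5 applied to largest allocation (Lower Literacy): Lower Literacy becomes $1,478,650.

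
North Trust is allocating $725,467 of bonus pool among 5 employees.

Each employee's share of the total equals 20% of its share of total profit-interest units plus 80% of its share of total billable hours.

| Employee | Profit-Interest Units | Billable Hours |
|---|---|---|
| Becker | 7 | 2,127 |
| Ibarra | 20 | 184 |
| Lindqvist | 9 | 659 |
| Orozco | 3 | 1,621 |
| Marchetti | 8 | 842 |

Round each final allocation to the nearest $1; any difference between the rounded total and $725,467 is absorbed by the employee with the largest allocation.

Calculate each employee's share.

Totals — profit-interest units 47, billable hours 5,433.
Composite weights (20% profit-interest units + 80% billable hours): Becker 0.3430; Ibarra 0.1122; Lindqvist 0.1353; Orozco 0.2515; Marchetti 0.1580.
Raw shares: Becker 248,823.84; Ibarra 81,397.45; Lindqvist 98,180.71; Orozco 182,422.63; Marchetti 114,642.37.
Rounded to nearest $1: Becker $248,824; Ibarra $81,397; Lindqvist $98,181; Orozco $182,423; Marchetti $114,642. Sum = $725,467.
No rounding difference to absorb.

Becker: $248,824 · Ibarra: $81,397 · Lindqvist: $98,181 · Orozco: $182,423 · Marchetti: $114,642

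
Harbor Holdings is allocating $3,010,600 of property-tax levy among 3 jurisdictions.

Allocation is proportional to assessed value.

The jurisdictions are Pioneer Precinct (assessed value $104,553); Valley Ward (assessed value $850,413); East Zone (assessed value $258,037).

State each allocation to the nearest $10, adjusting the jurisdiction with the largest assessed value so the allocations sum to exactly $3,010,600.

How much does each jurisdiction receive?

Pioneer Precinct: $259,490 · Valley Ward: $2,110,680 · East Zone: $640,430

Assessed value total: 1,213,003.
Pro-rata amounts: Pioneer Precinct 104,553/1,213,003 × $3,010,600 = 259,494.22; Valley Ward 850,413/1,213,003 × $3,010,600 = 2,110,673.57; East Zone 258,037/1,213,003 × $3,010,600 = 640,432.21.
After rounding ($10): Pioneer Precinct $259,490; Valley Ward $2,110,670; East Zone $640,430. Sum = $3,010,590.
Difference $3,010,600 − $3,010,590 = +$10 applied to largest assessed value (Valley Ward): Valley Ward becomes $2,110,680.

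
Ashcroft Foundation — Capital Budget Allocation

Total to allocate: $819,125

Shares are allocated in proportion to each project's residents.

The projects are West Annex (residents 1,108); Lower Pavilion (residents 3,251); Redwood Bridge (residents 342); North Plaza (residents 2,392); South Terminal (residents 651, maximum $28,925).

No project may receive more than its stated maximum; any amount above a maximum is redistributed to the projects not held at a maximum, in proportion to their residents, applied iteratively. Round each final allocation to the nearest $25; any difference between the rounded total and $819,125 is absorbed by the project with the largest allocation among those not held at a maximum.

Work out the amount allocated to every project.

Total residents = 7,744.
Pro-rata shares before constraints: West Annex 117,199.19; Lower Pavilion 343,875.95; Redwood Bridge 36,175.20; North Plaza 253,014.85; South Terminal 68,859.81.
Capped: South Terminal ($28,925); residual $790,200 reallocated over remaining residents 7,093.
Shares after redistribution: West Annex 123,437.42 → $123,425; Lower Pavilion 362,179.64 → $362,175; Redwood Bridge 38,100.72 → $38,100; North Plaza 266,482.22 → $266,475.
Rounding difference +$25 applied to Lower Pavilion → $362,200.

West Annex: $123,425 · Lower Pavilion: $362,200 · Redwood Bridge: $38,100 · North Plaza: $266,475 · South Terminal: $28,925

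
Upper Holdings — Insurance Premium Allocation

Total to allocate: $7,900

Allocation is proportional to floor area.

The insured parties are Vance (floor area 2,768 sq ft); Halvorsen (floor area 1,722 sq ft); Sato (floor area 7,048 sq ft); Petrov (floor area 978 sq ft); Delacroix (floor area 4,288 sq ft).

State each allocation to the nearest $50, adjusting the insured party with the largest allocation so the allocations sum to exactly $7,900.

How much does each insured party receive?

Vance: $1,300 · Halvorsen: $800 · Sato: $3,350 · Petrov: $450 · Delacroix: $2,000

Sum of floor area: 16,804.
Pro-rata amounts: Vance 2,768/16,804 × $7,900 = 1,301.31; Halvorsen 1,722/16,804 × $7,900 = 809.56; Sato 7,048/16,804 × $7,900 = 3,313.45; Petrov 978/16,804 × $7,900 = 459.78; Delacroix 4,288/16,804 × $7,900 = 2,015.90.
At nearest $50: Vance $1,300; Halvorsen $800; Sato $3,300; Petrov $450; Delacroix $2,000. Sum = $7,850.
Difference $7,900 − $7,850 = +$50 applied to largest allocation (Sato): Sato becomes $3,350.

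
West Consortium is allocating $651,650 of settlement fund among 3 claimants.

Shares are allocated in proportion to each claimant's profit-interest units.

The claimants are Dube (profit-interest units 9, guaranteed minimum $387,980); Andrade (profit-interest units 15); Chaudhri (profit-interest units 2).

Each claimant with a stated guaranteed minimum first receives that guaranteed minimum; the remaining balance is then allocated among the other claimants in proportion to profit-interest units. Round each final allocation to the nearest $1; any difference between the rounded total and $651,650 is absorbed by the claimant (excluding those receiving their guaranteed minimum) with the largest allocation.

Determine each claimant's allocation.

Dube: $387,980 | Andrade: $232,650 | Chaudhri: $31,020

Fund the minimums — Dube $387,980. Remaining pool $263,670.
Remaining pool split over remaining profit-interest units 17: Andrade 232,650.00 → $232,650; Chaudhri 31,020.00 → $31,020.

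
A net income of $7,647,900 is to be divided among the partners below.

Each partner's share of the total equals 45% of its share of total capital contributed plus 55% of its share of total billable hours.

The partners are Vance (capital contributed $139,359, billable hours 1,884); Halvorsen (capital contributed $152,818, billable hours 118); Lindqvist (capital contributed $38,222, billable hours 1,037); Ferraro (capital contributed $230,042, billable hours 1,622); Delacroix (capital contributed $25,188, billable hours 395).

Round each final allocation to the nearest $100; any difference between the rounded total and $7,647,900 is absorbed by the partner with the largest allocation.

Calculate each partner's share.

Vance: $2,386,400 · Halvorsen: $996,200 · Lindqvist: $1,087,400 · Ferraro: $2,701,300 · Delacroix: $476,600

Capital contributed total 585,629; billable hours total 5,056.
Combined weights (45% capital contributed + 55% billable hours): Vance 0.3120; Halvorsen 0.1303; Lindqvist 0.1422; Ferraro 0.3532; Delacroix 0.0623.
Pro-rata amounts: Vance 2,386,364.39; Halvorsen 996,232.92; Lindqvist 1,087,351.85; Ferraro 2,701,308.28; Delacroix 476,642.55.
Rounded to nearest $100: Vance $2,386,400; Halvorsen $996,200; Lindqvist $1,087,400; Ferraro $2,701,300; Delacroix $476,600. Sum = $7,647,900.
Sum already equals the total — no adjustment.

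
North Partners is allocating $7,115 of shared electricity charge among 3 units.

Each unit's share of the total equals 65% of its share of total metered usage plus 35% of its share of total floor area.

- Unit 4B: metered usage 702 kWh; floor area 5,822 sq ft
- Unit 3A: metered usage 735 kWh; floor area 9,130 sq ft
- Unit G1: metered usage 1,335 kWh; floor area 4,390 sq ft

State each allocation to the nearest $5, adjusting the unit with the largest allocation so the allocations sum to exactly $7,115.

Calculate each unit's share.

Unit 4B: $1,920 | Unit 3A: $2,400 | Unit G1: $2,795

Totals — metered usage 2,772, floor area 19,342.
Blended shares (65% metered usage + 35% floor area): Unit 4B 0.2700; Unit 3A 0.3376; Unit G1 0.3925.
Pro-rata amounts: Unit 4B 1,920.78; Unit 3A 2,401.73; Unit G1 2,792.49.
After rounding ($5): Unit 4B $1,920; Unit 3A $2,400; Unit G1 $2,790. Sum = $7,110.
Difference $7,115 − $7,110 = +$5 applied to largest allocation (Unit G1): Unit G1 becomes $2,795.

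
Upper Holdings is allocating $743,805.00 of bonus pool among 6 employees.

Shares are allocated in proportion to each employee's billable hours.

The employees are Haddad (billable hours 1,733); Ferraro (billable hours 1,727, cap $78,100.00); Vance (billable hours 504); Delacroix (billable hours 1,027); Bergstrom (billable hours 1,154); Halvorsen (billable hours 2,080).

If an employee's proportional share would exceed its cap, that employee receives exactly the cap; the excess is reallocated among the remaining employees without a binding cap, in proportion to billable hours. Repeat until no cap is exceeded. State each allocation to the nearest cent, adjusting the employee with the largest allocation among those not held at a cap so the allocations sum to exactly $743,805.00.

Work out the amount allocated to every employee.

Sum of billable hours: 8,225.
Pro-rata shares before constraints: Haddad 156,719.0353; Ferraro 156,176.4419; Vance 45,577.8383; Delacroix 92,873.8888; Bergstrom 104,358.7805; Halvorsen 188,099.0152.
Capped: Ferraro ($78,100.00); remaining pool $665,705.00 reallocated over remaining billable hours 6,498.
Remaining shares: Haddad 177,541.8229 → $177,541.82; Vance 51,633.6288 → $51,633.63; Delacroix 105,213.7635 → $105,213.76; Bergstrom 118,224.6183 → $118,224.62; Halvorsen 213,091.1665 → $213,091.17.

Haddad: $177,541.82 · Ferraro: $78,100.00 · Vance: $51,633.63 · Delacroix: $105,213.76 · Bergstrom: $118,224.62 · Halvorsen: $213,091.17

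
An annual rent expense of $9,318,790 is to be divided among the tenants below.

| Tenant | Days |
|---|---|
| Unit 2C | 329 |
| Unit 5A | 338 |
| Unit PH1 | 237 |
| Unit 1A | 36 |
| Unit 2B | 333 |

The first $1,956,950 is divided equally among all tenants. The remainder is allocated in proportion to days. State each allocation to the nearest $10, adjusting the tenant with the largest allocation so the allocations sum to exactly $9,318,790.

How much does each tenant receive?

First tranche $1,956,950 split equally: $391,390 each.
Remainder $7,361,840 by days (total 1,273): Unit 2C 1,902,627.93 → $1,902,630; Unit 5A 1,954,675.51 → $1,954,680; Unit PH1 1,370,586.08 → $1,370,590; Unit 1A 208,190.29 → $208,190; Unit 2B 1,925,760.19 → $1,925,760.
Rounding difference −$10 on remainder applied to Unit 5A.
Totals: Unit 2C $391,390 + $1,902,630 = $2,294,020; Unit 5A $391,390 + $1,954,670 = $2,346,060; Unit PH1 $391,390 + $1,370,590 = $1,761,980; Unit 1A $391,390 + $208,190 = $599,580; Unit 2B $391,390 + $1,925,760 = $2,317,150.

Unit 2C: $2,294,020; Unit 5A: $2,346,060; Unit PH1: $1,761,980; Unit 1A: $599,580; Unit 2B: $2,317,150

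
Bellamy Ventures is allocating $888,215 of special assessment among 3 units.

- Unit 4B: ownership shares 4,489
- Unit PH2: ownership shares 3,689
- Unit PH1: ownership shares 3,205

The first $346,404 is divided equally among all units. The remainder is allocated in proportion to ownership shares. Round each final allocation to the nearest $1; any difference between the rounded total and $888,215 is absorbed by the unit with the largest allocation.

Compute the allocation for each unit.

Unit 4B: $329,137 · Unit PH2: $291,058 · Unit PH1: $268,020

$346,404 shared equally gives $115,468 per unit.
Remainder $541,811 by ownership shares (total 11,383): Unit 4B 213,668.59 → $213,669; Unit PH2 175,589.98 → $175,590; Unit PH1 152,552.43 → $152,552.
Totals: Unit 4B $115,468 + $213,669 = $329,137; Unit PH2 $115,468 + $175,590 = $291,058; Unit PH1 $115,468 + $152,552 = $268,020.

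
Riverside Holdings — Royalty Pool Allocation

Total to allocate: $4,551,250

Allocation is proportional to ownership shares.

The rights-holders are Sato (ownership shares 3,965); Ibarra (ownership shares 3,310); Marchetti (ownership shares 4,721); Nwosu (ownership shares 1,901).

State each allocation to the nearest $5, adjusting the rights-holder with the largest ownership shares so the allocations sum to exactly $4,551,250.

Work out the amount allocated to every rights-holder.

Ownership shares total: 3,965 + 3,310 + 4,721 + 1,901 = 13,897.
Unrounded shares: Sato 1,298,532.51; Ibarra 1,084,020.83; Marchetti 1,546,121.56; Nwosu 622,575.11.
After rounding ($5): Sato $1,298,535; Ibarra $1,084,020; Marchetti $1,546,120; Nwosu $622,575. Sum = $4,551,250.
Rounded total matches; no reconciliation needed.

Sato: $1,298,535 | Ibarra: $1,084,020 | Marchetti: $1,546,120 | Nwosu: $622,575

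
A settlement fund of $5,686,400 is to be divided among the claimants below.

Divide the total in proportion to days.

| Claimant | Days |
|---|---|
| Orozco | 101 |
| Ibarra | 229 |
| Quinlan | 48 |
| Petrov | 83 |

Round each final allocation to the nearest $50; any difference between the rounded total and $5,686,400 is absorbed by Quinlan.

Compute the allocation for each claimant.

Days total: 461.
Proportional shares: Orozco 101/461 × $5,686,400 = 1,245,827.33; Ibarra 229/461 × $5,686,400 = 2,824,697.61; Quinlan 48/461 × $5,686,400 = 592,076.36; Petrov 83/461 × $5,686,400 = 1,023,798.70.
Rounded to nearest $50: Orozco $1,245,850; Ibarra $2,824,700; Quinlan $592,100; Petrov $1,023,800. Sum = $5,686,450.
Difference $5,686,400 − $5,686,450 = −$50 applied to Quinlan: Quinlan becomes $592,050.

Orozco: $1,245,850 · Ibarra: $2,824,700 · Quinlan: $592,050 · Petrov: $1,023,800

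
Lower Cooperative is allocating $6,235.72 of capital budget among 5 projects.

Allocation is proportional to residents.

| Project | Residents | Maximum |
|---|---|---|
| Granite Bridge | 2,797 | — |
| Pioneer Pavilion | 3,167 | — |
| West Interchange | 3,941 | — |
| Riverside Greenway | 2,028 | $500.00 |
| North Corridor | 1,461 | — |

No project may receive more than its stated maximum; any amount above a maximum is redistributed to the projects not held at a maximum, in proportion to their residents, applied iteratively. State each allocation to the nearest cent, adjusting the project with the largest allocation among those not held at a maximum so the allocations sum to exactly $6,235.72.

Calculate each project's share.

Granite Bridge: $1,411.47; Pioneer Pavilion: $1,598.19; West Interchange: $1,988.78; Riverside Greenway: $500.00; North Corridor: $737.28

Combined residents = 13,394.
Unconstrained shares: Granite Bridge 1,302.1733; Pioneer Pavilion 1,474.4307; West Interchange 1,834.7747; Riverside Greenway 944.1571; North Corridor 680.1842.
Held at cap: Riverside Greenway ($500.00); residual $5,735.72 reallocated over remaining residents 11,366.
Redistributed shares: Granite Bridge 1,411.4736 → $1,411.47; Pioneer Pavilion 1,598.1898 → $1,598.19; West Interchange 1,988.7799 → $1,988.78; North Corridor 737.2767 → $737.28.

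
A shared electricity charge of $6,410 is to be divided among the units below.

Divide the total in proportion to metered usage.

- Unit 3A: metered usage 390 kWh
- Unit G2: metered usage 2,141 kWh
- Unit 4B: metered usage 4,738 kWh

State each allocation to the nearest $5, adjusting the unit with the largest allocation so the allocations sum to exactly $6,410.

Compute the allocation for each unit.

Combined metered usage = 7,269.
Pro-rata amounts: Unit 3A 390/7,269 × $6,410 = 343.91; Unit G2 2,141/7,269 × $6,410 = 1,887.99; Unit 4B 4,738/7,269 × $6,410 = 4,178.10.
At nearest $5: Unit 3A $345; Unit G2 $1,890; Unit 4B $4,180. Sum = $6,415.
Difference $6,410 − $6,415 = −$5 applied to largest allocation (Unit 4B): Unit 4B becomes $4,175.

Unit 3A: $345; Unit G2: $1,890; Unit 4B: $4,175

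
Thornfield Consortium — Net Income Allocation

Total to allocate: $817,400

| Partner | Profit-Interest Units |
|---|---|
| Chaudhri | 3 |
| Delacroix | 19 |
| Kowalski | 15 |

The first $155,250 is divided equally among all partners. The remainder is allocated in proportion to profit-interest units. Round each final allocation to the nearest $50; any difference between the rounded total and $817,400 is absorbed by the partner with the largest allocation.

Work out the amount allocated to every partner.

Equal tier: $155,250 ÷ 3 = $51,750 apiece.
Remainder $662,150 by profit-interest units (total 37): Chaudhri 53,687.84 → $53,700; Delacroix 340,022.97 → $340,000; Kowalski 268,439.19 → $268,450.
Totals: Chaudhri $51,750 + $53,700 = $105,450; Delacroix $51,750 + $340,000 = $391,750; Kowalski $51,750 + $268,450 = $320,200.

Chaudhri: $105,450 | Delacroix: $391,750 | Kowalski: $320,200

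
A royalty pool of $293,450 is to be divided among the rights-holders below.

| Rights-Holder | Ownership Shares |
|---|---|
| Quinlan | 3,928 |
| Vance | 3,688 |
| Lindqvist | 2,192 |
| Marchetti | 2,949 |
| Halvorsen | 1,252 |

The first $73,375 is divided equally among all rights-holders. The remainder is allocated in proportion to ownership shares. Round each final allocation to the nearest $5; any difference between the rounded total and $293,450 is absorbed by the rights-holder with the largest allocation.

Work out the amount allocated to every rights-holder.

Quinlan: $76,385; Vance: $72,610; Lindqvist: $49,110; Marchetti: $61,000; Halvorsen: $34,345

Equal tier: $73,375 ÷ 5 = $14,675 apiece.
Remainder $220,075 by ownership shares (total 14,009): Quinlan 61,707.09 → $61,705; Vance 57,936.80 → $57,935; Lindqvist 34,435.32 → $34,435; Marchetti 46,327.44 → $46,325; Halvorsen 19,668.35 → $19,670.
Rounding difference +$5 on remainder applied to Quinlan.
Totals: Quinlan $14,675 + $61,710 = $76,385; Vance $14,675 + $57,935 = $72,610; Lindqvist $14,675 + $34,435 = $49,110; Marchetti $14,675 + $46,325 = $61,000; Halvorsen $14,675 + $19,670 = $34,345.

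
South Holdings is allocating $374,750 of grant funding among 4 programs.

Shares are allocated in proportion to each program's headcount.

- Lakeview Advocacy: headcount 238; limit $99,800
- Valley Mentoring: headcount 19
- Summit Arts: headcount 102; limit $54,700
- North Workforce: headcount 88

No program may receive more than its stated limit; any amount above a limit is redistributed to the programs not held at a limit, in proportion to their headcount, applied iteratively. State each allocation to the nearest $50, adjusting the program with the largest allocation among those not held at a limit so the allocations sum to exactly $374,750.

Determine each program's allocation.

Lakeview Advocacy: $99,800 · Valley Mentoring: $39,100 · Summit Arts: $54,700 · North Workforce: $181,150

Total headcount = 447.
Pro-rata shares before constraints: Lakeview Advocacy 199,531.32; Valley Mentoring 15,928.97; Summit Arts 85,513.42; North Workforce 73,776.29.
Cap binds for Lakeview Advocacy ($99,800), Summit Arts ($54,700); balance $220,250 reallocated over remaining headcount 107.
Remaining shares: Valley Mentoring 39,109.81 → $39,100; North Workforce 181,140.19 → $181,150.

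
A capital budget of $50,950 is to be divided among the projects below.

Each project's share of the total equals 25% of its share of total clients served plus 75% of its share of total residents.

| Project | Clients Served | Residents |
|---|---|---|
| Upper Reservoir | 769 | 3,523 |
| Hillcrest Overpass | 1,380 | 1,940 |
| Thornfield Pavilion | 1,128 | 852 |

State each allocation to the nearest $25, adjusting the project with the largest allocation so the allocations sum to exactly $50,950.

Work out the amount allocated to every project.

Clients served total 3,277; residents total 6,315.
Combined weights (25% clients served + 75% residents): Upper Reservoir 0.4771; Hillcrest Overpass 0.3357; Thornfield Pavilion 0.1872.
Pro-rata amounts: Upper Reservoir 24,306.97; Hillcrest Overpass 17,103.05; Thornfield Pavilion 9,539.98.
After rounding ($25): Upper Reservoir $24,300; Hillcrest Overpass $17,100; Thornfield Pavilion $9,550. Sum = $50,950.
Rounded total matches; no reconciliation needed.

Upper Reservoir: $24,300 · Hillcrest Overpass: $17,100 · Thornfield Pavilion: $9,550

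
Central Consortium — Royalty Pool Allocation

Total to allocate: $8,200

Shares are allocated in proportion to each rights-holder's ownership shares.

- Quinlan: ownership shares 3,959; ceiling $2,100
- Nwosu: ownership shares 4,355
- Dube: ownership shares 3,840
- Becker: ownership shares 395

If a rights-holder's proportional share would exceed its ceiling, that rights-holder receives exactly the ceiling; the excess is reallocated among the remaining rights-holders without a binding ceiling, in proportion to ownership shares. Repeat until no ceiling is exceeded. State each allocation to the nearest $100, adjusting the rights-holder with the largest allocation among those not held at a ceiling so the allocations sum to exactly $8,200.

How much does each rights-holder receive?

Total ownership shares = 12,549.
Pro-rata shares before constraints: Quinlan 2,586.96; Nwosu 2,845.72; Dube 2,509.20; Becker 258.11.
Held at cap: Quinlan ($2,100); remaining pool $6,100 reallocated over remaining ownership shares 8,590.
Redistributed shares: Nwosu 3,092.61 → $3,100; Dube 2,726.89 → $2,700; Becker 280.50 → $300.

Quinlan: $2,100; Nwosu: $3,100; Dube: $2,700; Becker: $300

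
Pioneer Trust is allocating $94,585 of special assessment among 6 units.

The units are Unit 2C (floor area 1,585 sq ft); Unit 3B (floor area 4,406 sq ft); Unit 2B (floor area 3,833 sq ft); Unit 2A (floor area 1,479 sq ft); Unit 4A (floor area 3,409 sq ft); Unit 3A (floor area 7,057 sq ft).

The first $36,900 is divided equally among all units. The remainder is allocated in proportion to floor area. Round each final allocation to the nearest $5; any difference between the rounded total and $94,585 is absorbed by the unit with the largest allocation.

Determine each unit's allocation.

First tranche $36,900 split equally: $6,150 each.
Remainder $57,685 by floor area (total 21,769): Unit 2C 4,200.04 → $4,200; Unit 3B 11,675.32 → $11,675; Unit 2B 10,156.95 → $10,155; Unit 2A 3,919.16 → $3,920; Unit 4A 9,033.40 → $9,035; Unit 3A 18,700.13 → $18,700.
Totals: Unit 2C $6,150 + $4,200 = $10,350; Unit 3B $6,150 + $11,675 = $17,825; Unit 2B $6,150 + $10,155 = $16,305; Unit 2A $6,150 + $3,920 = $10,070; Unit 4A $6,150 + $9,035 = $15,185; Unit 3A $6,150 + $18,700 = $24,850.

Unit 2C: $10,350; Unit 3B: $17,825; Unit 2B: $16,305; Unit 2A: $10,070; Unit 4A: $15,185; Unit 3A: $24,850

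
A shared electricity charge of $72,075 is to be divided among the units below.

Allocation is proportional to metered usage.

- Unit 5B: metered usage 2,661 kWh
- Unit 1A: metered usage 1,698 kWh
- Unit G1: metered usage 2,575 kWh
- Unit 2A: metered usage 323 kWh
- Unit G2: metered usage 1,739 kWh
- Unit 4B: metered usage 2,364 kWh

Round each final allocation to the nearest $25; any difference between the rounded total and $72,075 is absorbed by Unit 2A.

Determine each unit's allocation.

Sum of metered usage: 11,360.
Pro-rata amounts: Unit 5B 2,661/11,360 × $72,075 = 16,883.06; Unit 1A 1,698/11,360 × $72,075 = 10,773.18; Unit G1 2,575/11,360 × $72,075 = 16,337.42; Unit 2A 323/11,360 × $72,075 = 2,049.32; Unit G2 1,739/11,360 × $72,075 = 11,033.31; Unit 4B 2,364/11,360 × $72,075 = 14,998.71.
At nearest $25: Unit 5B $16,875; Unit 1A $10,775; Unit G1 $16,325; Unit 2A $2,050; Unit G2 $11,025; Unit 4B $15,000. Sum = $72,050.
Difference $72,075 − $72,050 = +$25 applied to Unit 2A: Unit 2A becomes $2,075.

Unit 5B: $16,875; Unit 1A: $10,775; Unit G1: $16,325; Unit 2A: $2,075; Unit G2: $11,025; Unit 4B: $15,000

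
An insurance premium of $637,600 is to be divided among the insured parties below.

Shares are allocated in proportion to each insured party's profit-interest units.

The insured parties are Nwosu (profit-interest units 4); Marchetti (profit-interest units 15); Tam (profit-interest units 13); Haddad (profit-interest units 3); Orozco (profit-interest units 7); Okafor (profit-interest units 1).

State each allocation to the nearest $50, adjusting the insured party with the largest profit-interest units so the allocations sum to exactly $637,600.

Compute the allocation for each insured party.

Nwosu: $59,300 · Marchetti: $222,400 · Tam: $192,750 · Haddad: $44,500 · Orozco: $103,800 · Okafor: $14,850

Combined profit-interest units = 4 + 15 + 13 + 3 + 7 + 1 = 43.
Proportional shares: Nwosu 59,311.63; Marchetti 222,418.60; Tam 192,762.79; Haddad 44,483.72; Orozco 103,795.35; Okafor 14,827.91.
Rounded to nearest $50: Nwosu $59,300; Marchetti $222,400; Tam $192,750; Haddad $44,500; Orozco $103,800; Okafor $14,850. Sum = $637,600.
Sum already equals the total — no adjustment.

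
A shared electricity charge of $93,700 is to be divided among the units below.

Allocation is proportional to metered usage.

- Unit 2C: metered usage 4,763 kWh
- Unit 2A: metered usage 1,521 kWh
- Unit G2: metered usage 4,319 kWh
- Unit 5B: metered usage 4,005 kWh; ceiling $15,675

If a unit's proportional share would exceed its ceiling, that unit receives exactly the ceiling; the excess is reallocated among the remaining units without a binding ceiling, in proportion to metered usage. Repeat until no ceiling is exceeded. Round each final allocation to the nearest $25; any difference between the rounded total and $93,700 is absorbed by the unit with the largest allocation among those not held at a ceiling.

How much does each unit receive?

Total metered usage = 14,608.
Proportional shares (ignoring caps): Unit 2C 30,551.28; Unit 2A 9,756.14; Unit G2 27,703.33; Unit 5B 25,689.25.
Held at cap: Unit 5B ($15,675); residual $78,025 reallocated over remaining metered usage 10,603.
Redistributed shares: Unit 2C 35,049.80 → $35,050; Unit 2A 11,192.68 → $11,200; Unit G2 31,782.51 → $31,775.

Unit 2C: $35,050 | Unit 2A: $11,200 | Unit G2: $31,775 | Unit 5B: $15,675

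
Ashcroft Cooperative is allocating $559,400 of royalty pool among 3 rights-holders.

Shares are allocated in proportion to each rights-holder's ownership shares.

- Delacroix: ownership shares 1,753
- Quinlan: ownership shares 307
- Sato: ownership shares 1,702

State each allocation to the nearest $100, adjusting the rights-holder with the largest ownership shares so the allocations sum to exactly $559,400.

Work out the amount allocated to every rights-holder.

Ownership shares total: 3,762.
Pro-rata amounts: Delacroix 1,753/3,762 × $559,400 = 260,666.72; Quinlan 307/3,762 × $559,400 = 45,650.13; Sato 1,702/3,762 × $559,400 = 253,083.15.
Rounded to nearest $100: Delacroix $260,700; Quinlan $45,700; Sato $253,100. Sum = $559,500.
Difference $559,400 − $559,500 = −$100 applied to largest ownership shares (Delacroix): Delacroix becomes $260,600.

Delacroix: $260,600 | Quinlan: $45,700 | Sato: $253,100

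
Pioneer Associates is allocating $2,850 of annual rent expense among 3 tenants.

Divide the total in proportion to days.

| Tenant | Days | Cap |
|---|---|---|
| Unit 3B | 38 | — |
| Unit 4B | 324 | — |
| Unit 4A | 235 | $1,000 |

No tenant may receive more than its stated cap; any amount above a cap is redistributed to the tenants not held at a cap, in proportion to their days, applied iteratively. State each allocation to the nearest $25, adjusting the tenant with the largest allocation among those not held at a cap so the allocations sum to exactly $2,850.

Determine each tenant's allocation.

Unit 3B: $200 · Unit 4B: $1,650 · Unit 4A: $1,000

Combined days = 597.
Proportional shares (ignoring caps): Unit 3B 181.41; Unit 4B 1,546.73; Unit 4A 1,121.86.
Held at cap: Unit 4A ($1,000); remaining pool $1,850 reallocated over remaining days 362.
Remaining shares: Unit 3B 194.20 → $200; Unit 4B 1,655.80 → $1,650.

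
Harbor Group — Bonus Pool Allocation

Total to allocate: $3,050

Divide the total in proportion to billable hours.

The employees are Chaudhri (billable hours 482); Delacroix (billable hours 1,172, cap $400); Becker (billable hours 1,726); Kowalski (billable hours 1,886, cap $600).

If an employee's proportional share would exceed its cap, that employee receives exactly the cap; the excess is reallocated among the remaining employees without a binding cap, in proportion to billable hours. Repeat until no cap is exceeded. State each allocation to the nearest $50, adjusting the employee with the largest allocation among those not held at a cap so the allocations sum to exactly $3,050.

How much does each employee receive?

Chaudhri: $450; Delacroix: $400; Becker: $1,600; Kowalski: $600

Total billable hours = 5,266.
Unconstrained shares: Chaudhri 279.17; Delacroix 678.81; Becker 999.68; Kowalski 1,092.35.
Cap binds for Delacroix ($400), Kowalski ($600); remaining pool $2,050 reallocated over remaining billable hours 2,208.
Redistributed shares: Chaudhri 447.51 → $450; Becker 1,602.49 → $1,600.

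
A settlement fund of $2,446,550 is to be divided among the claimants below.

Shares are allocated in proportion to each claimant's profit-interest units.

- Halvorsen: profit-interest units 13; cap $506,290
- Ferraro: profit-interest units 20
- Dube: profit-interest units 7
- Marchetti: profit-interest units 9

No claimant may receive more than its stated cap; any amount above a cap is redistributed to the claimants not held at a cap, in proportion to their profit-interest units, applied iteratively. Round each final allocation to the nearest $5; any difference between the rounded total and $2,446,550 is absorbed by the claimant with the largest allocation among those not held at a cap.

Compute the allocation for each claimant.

Total profit-interest units = 49.
Proportional shares (ignoring caps): Halvorsen 649,084.69; Ferraro 998,591.84; Dube 349,507.14; Marchetti 449,366.33.
Capped: Halvorsen ($506,290); residual $1,940,260 reallocated over remaining profit-interest units 36.
Remaining shares: Ferraro 1,077,922.22 → $1,077,920; Dube 377,272.78 → $377,275; Marchetti 485,065.00 → $485,065.

Halvorsen: $506,290 | Ferraro: $1,077,920 | Dube: $377,275 | Marchetti: $485,065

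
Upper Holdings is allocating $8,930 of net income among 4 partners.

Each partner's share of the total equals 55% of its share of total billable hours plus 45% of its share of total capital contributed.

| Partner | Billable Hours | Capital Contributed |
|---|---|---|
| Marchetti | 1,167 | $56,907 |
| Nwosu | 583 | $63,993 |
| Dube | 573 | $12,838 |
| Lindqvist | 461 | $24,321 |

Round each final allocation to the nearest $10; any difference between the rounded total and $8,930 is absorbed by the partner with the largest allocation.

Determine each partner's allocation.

Billable hours total 2,784; capital contributed total 158,059.
Combined weights (55% billable hours + 45% capital contributed): Marchetti 0.3926; Nwosu 0.2974; Dube 0.1498; Lindqvist 0.1603.
Raw shares: Marchetti 3,505.61; Nwosu 2,655.48; Dube 1,337.27; Lindqvist 1,431.63.
After rounding ($10): Marchetti $3,510; Nwosu $2,660; Dube $1,340; Lindqvist $1,430. Sum = $8,940.
Difference $8,930 − $8,940 = −$10 applied to largest allocation (Marchetti): Marchetti becomes $3,500.

Marchetti: $3,500; Nwosu: $2,660; Dube: $1,340; Lindqvist: $1,430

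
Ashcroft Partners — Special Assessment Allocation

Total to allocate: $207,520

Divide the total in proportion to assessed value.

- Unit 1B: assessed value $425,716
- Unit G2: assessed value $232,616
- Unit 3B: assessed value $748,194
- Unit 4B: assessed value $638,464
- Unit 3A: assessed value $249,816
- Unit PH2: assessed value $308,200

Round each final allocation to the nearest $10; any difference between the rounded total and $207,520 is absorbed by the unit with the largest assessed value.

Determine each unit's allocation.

Total assessed value = 425,716 + 232,616 + 748,194 + 638,464 + 249,816 + 308,200 = 2,603,006.
Proportional shares: Unit 1B 33,939.45; Unit G2 18,544.89; Unit 3B 59,648.43; Unit 4B 50,900.40; Unit 3A 19,916.13; Unit PH2 24,570.69.
Rounded to nearest $10: Unit 1B $33,940; Unit G2 $18,540; Unit 3B $59,650; Unit 4B $50,900; Unit 3A $19,920; Unit PH2 $24,570. Sum = $207,520.
No rounding difference to absorb.

Unit 1B: $33,940 | Unit G2: $18,540 | Unit 3B: $59,650 | Unit 4B: $50,900 | Unit 3A: $19,920 | Unit PH2: $24,570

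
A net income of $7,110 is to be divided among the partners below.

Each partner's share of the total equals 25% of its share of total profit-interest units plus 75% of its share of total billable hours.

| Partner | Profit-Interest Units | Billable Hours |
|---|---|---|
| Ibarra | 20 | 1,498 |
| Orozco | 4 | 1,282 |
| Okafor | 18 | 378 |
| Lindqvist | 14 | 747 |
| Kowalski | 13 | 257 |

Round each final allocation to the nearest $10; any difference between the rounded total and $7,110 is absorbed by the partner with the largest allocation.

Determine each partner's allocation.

Profit-interest units total 69; billable hours total 4,162.
Blended shares (25% profit-interest units + 75% billable hours): Ibarra 0.3424; Orozco 0.2455; Okafor 0.1333; Lindqvist 0.1853; Kowalski 0.0934.
Unrounded shares: Ibarra 2,434.51; Orozco 1,745.59; Okafor 948.00; Lindqvist 1,317.73; Kowalski 664.17.
At nearest $10: Ibarra $2,430; Orozco $1,750; Okafor $950; Lindqvist $1,320; Kowalski $660. Sum = $7,110.
Rounded total matches; no reconciliation needed.

Ibarra: $2,430 · Orozco: $1,750 · Okafor: $950 · Lindqvist: $1,320 · Kowalski: $660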